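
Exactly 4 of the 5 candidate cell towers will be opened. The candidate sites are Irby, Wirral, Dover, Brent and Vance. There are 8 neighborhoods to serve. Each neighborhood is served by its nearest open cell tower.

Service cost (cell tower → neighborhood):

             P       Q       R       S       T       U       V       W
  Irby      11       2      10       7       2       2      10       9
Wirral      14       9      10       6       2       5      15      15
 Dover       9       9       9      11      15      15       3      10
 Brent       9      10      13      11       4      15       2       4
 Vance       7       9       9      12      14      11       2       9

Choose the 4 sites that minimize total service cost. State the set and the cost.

With exactly 4 open, each neighborhood uses its cheapest among the chosen.
{Irby, Wirral, Brent, Vance}: P→Vance 7, Q→Irby 2, R→Vance 9, S→Wirral 6, T→Irby 2, U→Irby 2, V→Brent 2, W→Brent 4. Service cost 34.
{Irby, Dover, Brent, Vance}: service cost 35
{Irby, Wirral, Dover, Brent}: service cost 36
Among all 5 size-4 choices, {Irby, Wirral, Brent, Vance} is lowest.

Choose Irby, Wirral, Brent and Vance; total service cost 34.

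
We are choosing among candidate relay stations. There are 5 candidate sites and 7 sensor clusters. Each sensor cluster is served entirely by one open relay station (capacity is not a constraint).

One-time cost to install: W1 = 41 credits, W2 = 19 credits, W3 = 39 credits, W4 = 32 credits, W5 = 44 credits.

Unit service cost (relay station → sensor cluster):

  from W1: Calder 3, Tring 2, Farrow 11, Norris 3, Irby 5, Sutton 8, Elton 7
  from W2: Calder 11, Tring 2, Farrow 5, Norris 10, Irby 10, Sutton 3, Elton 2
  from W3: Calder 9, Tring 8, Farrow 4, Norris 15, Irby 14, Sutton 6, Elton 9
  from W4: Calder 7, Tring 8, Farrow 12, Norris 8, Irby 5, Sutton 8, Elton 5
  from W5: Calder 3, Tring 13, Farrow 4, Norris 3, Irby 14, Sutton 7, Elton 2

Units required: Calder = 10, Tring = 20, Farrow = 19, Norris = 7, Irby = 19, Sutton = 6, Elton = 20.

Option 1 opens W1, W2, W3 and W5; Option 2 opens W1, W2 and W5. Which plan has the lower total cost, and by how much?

Option 2 is cheaper by 39.

Option 1: {W1, W2, W3, W5}: Calder→W1 3·10=30, Tring→W1 2·20=40, Farrow→W3 4·19=76, Norris→W1 3·7=21, Irby→W1 5·19=95, Sutton→W2 3·6=18, Elton→W2 2·20=40. Service 320; fixed 143; total 463.
Option 2: {W1, W2, W5}: Calder→W1 3·10=30, Tring→W1 2·20=40, Farrow→W5 4·19=76, Norris→W1 3·7=21, Irby→W1 5·19=95, Sutton→W2 3·6=18, Elton→W2 2·20=40. Service 320; fixed 104; total 424.
Difference: |463 − 424| = 39.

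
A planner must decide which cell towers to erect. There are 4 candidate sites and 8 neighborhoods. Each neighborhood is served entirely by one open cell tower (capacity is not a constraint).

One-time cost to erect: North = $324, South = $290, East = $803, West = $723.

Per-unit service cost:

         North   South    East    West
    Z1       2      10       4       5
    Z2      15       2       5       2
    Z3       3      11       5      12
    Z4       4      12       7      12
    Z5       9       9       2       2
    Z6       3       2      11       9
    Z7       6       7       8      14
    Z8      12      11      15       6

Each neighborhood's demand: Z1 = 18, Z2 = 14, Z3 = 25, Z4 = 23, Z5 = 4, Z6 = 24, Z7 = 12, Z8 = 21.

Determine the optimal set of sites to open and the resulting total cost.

Open North only; minimum total cost 1169.

For any fixed open set, each neighborhood goes to its cheapest open site; total = fixed + service.
{North}: Z1→North 2·18=36, Z2→North 15·14=210, Z3→North 3·25=75, Z4→North 4·23=92, Z5→North 9·4=36, Z6→North 3·24=72, Z7→North 6·12=72, Z8→North 12·21=252. Service 845; fixed 324; total 1169.
{North, South}: service 618 + fixed 614 = 1232
{South}: Z1→South 10·18=180, Z2→South 2·14=28, Z3→South 11·25=275, Z4→South 12·23=276, Z5→South 9·4=36, Z6→South 2·24=48, Z7→South 7·12=84, Z8→South 11·21=231. Service 1158; fixed 290; total 1448.
{North, South, East, West}: service 485 + fixed 2140 = 2625
No other subset beats 1169.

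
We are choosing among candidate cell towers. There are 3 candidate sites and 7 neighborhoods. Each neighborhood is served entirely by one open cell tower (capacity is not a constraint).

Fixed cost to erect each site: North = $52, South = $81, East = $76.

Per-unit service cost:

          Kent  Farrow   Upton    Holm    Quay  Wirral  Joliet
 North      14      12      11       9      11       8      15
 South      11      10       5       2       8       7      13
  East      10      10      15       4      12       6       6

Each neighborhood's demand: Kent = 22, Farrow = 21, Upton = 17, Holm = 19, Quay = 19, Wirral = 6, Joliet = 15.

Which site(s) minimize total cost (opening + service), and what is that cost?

Open South and East; minimum total cost 988.

For any fixed open set, each neighborhood goes to its cheapest open site; total = fixed + service.
{South, East}: Kent→East 10·22=220, Farrow→South 10·21=210, Upton→South 5·17=85, Holm→South 2·19=38, Quay→South 8·19=152, Wirral→East 6·6=36, Joliet→East 6·15=90. Service 831; fixed 157; total 988.
{North, South, East}: service 831 + fixed 209 = 1040
{South}: Kent→South 11·22=242, Farrow→South 10·21=210, Upton→South 5·17=85, Holm→South 2·19=38, Quay→South 8·19=152, Wirral→South 7·6=42, Joliet→South 13·15=195. Service 964; fixed 81; total 1045.
{North}: Kent→North 14·22=308, Farrow→North 12·21=252, Upton→North 11·17=187, Holm→North 9·19=171, Quay→North 11·19=209, Wirral→North 8·6=48, Joliet→North 15·15=225. Service 1400; fixed 52; total 1452.
No other subset beats 988.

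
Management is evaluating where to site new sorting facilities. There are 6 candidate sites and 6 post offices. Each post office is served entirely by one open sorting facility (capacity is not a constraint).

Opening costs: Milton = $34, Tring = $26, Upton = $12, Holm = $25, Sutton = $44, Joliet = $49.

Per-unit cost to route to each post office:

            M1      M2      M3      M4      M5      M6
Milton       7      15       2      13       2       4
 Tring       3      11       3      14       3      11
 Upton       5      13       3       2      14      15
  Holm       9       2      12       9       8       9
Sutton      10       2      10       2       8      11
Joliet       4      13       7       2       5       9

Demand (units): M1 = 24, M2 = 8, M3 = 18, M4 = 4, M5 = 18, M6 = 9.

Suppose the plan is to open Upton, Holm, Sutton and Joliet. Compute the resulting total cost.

Each post office is assigned to its cheapest site among the open ones.
{Upton, Holm, Sutton, Joliet}: M1→Joliet 4·24=96, M2→Holm 2·8=16, M3→Upton 3·18=54, M4→Upton 2·4=8, M5→Joliet 5·18=90, M6→Holm 9·9=81. Service 345; fixed 130; total 475.

Total cost: 475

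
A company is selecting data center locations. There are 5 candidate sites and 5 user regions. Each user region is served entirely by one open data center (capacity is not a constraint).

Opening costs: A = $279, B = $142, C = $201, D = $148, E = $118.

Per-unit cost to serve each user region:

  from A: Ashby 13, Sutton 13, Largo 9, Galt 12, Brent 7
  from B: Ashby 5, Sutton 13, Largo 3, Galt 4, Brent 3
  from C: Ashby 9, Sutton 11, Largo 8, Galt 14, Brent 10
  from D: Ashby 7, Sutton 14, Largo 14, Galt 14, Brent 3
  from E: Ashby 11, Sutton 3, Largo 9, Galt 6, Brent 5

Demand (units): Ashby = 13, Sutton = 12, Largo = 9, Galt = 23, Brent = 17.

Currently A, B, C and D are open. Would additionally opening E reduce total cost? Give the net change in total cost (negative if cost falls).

No — net change +22 (cost rises by 22).

Current service cost with {A, B, C, D}: 367.
Adding E: each user region re-picks its cheapest; new service cost 271, saving 96.
Extra fixed cost: 118. Net change = 118 − 96 = 22.
(Totals: 1137 → 1159.)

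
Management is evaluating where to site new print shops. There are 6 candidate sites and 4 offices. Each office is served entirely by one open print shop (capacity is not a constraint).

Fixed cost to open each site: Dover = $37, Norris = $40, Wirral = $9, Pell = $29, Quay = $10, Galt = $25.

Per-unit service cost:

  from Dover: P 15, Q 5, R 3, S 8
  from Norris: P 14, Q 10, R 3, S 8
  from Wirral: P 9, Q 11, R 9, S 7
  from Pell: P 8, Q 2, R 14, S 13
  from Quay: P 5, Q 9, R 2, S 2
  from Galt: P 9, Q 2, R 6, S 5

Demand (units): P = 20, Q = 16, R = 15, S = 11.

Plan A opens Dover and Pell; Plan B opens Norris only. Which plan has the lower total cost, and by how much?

Plan A is cheaper by 222.

Plan A: {Dover, Pell}: P→Pell 8·20=160, Q→Pell 2·16=32, R→Dover 3·15=45, S→Dover 8·11=88. Service 325; fixed 66; total 391.
Plan B: {Norris}: P→Norris 14·20=280, Q→Norris 10·16=160, R→Norris 3·15=45, S→Norris 8·11=88. Service 573; fixed 40; total 613.
Difference: |391 − 613| = 222.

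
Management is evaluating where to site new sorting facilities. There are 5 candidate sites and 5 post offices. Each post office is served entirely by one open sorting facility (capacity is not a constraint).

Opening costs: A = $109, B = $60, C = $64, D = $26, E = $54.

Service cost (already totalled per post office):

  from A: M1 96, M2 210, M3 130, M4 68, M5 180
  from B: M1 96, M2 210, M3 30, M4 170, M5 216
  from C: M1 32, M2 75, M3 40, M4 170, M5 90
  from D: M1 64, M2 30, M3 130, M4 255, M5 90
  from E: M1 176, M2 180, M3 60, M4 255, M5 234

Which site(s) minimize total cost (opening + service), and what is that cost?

Open C and D; minimum total cost 452.

For any fixed open set, each post office goes to its cheapest open site; total = fixed + service.
{C, D}: M1→C 32, M2→D 30, M3→C 40, M4→C 170, M5→C 90. Service 362; fixed 90; total 452.
{A, C, D}: M1→C 32, M2→D 30, M3→C 40, M4→A 68, M5→C 90. Service 260; fixed 199; total 459.
{B, D}: service 384 + fixed 86 = 470
{A, B, C, D, E}: service 250 + fixed 313 = 563
No other subset beats 452.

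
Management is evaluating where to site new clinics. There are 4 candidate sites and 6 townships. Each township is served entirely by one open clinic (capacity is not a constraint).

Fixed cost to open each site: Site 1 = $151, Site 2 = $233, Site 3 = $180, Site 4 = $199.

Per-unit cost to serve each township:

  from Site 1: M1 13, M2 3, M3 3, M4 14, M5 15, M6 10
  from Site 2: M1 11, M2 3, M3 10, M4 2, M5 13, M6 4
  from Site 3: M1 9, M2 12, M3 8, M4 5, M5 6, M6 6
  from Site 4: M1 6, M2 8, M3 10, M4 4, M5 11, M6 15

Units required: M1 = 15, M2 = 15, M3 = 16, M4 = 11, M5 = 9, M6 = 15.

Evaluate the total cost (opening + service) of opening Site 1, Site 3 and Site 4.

Total cost: 901

Each township is assigned to its cheapest site among the open ones.
{Site 1, Site 3, Site 4}: M1→Site 4 6·15=90, M2→Site 1 3·15=45, M3→Site 1 3·16=48, M4→Site 4 4·11=44, M5→Site 3 6·9=54, M6→Site 3 6·15=90. Service 371; fixed 530; total 901.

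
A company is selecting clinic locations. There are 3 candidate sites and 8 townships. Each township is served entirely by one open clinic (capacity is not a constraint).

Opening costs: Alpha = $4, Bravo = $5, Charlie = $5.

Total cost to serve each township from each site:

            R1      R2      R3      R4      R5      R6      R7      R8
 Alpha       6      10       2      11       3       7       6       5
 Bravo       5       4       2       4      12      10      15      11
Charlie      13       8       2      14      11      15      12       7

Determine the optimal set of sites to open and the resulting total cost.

Open Alpha and Bravo; minimum total cost 45.

For any fixed open set, each township goes to its cheapest open site; total = fixed + service.
{Alpha, Bravo}: R1→Bravo 5, R2→Bravo 4, R3→Alpha 2, R4→Bravo 4, R5→Alpha 3, R6→Alpha 7, R7→Alpha 6, R8→Alpha 5. Service 36; fixed 9; total 45.
{Alpha, Bravo, Charlie}: R1→Bravo 5, R2→Bravo 4, R3→Alpha 2, R4→Bravo 4, R5→Alpha 3, R6→Alpha 7, R7→Alpha 6, R8→Alpha 5. Service 36; fixed 14; total 50.
{Alpha}: service 50 + fixed 4 = 54
No other subset beats 45.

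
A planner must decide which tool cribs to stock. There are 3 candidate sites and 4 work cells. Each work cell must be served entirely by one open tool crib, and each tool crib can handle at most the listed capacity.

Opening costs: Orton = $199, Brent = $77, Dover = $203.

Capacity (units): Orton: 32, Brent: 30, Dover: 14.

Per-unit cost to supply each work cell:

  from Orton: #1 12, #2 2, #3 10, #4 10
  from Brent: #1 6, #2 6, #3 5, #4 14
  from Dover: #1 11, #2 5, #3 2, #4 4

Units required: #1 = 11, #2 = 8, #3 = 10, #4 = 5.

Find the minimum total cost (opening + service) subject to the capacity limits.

Minimum total cost: 456

Open {Brent, Dover}: #1→Brent 6·11=66, #2→Dover 5·8=40, #3→Brent 5·10=50, #4→Dover 4·5=20.
Loads: Brent carries 21/30, Dover carries 13/14. Service 176; fixed 280; total 456.
Next best feasible plan costs 458.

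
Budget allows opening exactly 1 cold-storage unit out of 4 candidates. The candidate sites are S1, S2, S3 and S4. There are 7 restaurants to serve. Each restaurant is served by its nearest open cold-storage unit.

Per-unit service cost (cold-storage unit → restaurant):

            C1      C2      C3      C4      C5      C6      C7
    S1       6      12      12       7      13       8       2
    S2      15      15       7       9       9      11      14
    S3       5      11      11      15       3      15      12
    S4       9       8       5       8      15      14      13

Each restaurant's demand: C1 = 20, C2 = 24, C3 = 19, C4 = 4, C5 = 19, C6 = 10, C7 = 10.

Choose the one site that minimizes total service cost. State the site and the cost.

Choose S3 only; total service cost 960.

With exactly 1 open, each restaurant uses its cheapest among the chosen.
{S3}: C1→S3 5·20=100, C2→S3 11·24=264, C3→S3 11·19=209, C4→S3 15·4=60, C5→S3 3·19=57, C6→S3 15·10=150, C7→S3 12·10=120. Service cost 960.
{S1}: service cost 1011
{S4}: service cost 1054
Among all 4 size-1 choices, {S3} is lowest.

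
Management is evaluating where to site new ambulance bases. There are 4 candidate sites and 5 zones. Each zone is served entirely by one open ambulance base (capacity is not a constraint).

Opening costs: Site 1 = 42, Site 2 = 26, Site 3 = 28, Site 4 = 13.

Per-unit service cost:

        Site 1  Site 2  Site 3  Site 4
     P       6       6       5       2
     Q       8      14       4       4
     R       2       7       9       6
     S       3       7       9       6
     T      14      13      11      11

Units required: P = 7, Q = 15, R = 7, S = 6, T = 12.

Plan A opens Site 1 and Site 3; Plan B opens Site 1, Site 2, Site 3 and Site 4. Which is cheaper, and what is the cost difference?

Plan A is cheaper by 18.

Plan A: {Site 1, Site 3}: P→Site 3 5·7=35, Q→Site 3 4·15=60, R→Site 1 2·7=14, S→Site 1 3·6=18, T→Site 3 11·12=132. Service 259; fixed 70; total 329.
Plan B: {Site 1, Site 2, Site 3, Site 4}: P→Site 4 2·7=14, Q→Site 3 4·15=60, R→Site 1 2·7=14, S→Site 1 3·6=18, T→Site 3 11·12=132. Service 238; fixed 109; total 347.
Difference: |329 − 347| = 18.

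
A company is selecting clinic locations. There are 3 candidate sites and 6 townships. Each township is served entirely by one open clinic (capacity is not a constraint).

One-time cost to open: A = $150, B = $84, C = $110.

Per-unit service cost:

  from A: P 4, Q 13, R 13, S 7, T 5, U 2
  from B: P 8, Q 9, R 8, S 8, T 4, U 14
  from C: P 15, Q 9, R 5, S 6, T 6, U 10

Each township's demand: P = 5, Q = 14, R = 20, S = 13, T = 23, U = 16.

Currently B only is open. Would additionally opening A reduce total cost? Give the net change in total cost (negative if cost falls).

Yes — net change −75 (cost falls by 75).

Current service cost with {B}: 746.
Adding A: each township re-picks its cheapest; new service cost 521, saving 225.
Extra fixed cost: 150. Net change = 150 − 225 = -75.
(Totals: 830 → 755.)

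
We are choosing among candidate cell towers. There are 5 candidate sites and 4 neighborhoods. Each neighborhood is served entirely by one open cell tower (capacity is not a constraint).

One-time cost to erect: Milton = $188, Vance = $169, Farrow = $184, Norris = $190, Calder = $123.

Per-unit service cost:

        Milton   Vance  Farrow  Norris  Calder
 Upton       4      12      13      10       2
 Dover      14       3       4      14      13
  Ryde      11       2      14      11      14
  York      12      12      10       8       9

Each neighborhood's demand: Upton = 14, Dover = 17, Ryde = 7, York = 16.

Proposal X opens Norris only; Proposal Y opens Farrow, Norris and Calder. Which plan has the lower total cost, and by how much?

Proposal X: {Norris}: Upton→Norris 10·14=140, Dover→Norris 14·17=238, Ryde→Norris 11·7=77, York→Norris 8·16=128. Service 583; fixed 190; total 773.
Proposal Y: {Farrow, Norris, Calder}: Upton→Calder 2·14=28, Dover→Farrow 4·17=68, Ryde→Norris 11·7=77, York→Norris 8·16=128. Service 301; fixed 497; total 798.
Difference: |773 − 798| = 25.

Proposal X is cheaper by 25.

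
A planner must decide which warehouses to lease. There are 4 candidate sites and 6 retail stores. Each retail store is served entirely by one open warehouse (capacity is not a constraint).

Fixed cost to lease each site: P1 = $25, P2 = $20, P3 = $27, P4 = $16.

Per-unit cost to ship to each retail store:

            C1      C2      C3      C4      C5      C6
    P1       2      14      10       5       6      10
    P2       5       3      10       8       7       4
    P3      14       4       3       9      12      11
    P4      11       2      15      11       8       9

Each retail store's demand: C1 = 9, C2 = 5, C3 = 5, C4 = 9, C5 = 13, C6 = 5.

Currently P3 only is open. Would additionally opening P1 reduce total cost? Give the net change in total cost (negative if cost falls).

Yes — net change −202 (cost falls by 202).

Current service cost with {P3}: 453.
Adding P1: each retail store re-picks its cheapest; new service cost 226, saving 227.
Extra fixed cost: 25. Net change = 25 − 227 = -202.
(Totals: 480 → 278.)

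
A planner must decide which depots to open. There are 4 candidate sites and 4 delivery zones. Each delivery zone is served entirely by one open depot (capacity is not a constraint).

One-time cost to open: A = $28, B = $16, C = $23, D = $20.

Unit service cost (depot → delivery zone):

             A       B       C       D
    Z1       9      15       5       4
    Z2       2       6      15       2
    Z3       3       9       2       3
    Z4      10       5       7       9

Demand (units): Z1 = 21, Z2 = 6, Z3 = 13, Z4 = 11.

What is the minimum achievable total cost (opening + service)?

Minimum total cost: 226

For any fixed open set, each delivery zone goes to its cheapest open site; total = fixed + service.
{B, D}: Z1→D 4·21=84, Z2→D 2·6=12, Z3→D 3·13=39, Z4→B 5·11=55. Service 190; fixed 36; total 226.
{B, C, D}: service 177 + fixed 59 = 236
{C, D}: Z1→D 4·21=84, Z2→D 2·6=12, Z3→C 2·13=26, Z4→C 7·11=77. Service 199; fixed 43; total 242.
{A, B, C, D}: Z1→D 4·21=84, Z2→A 2·6=12, Z3→C 2·13=26, Z4→B 5·11=55. Service 177; fixed 87; total 264.
(All 15 nonempty subsets were checked; B and D is lowest.)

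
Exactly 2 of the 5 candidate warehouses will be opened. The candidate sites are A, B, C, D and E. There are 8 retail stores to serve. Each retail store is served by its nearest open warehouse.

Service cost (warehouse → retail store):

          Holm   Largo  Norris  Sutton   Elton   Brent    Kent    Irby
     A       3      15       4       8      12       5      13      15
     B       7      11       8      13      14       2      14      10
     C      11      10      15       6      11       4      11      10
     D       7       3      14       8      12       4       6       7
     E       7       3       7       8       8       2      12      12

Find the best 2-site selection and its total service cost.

With exactly 2 open, each retail store uses its cheapest among the chosen.
{A, D}: Holm→A 3, Largo→D 3, Norris→A 4, Sutton→A 8, Elton→A 12, Brent→D 4, Kent→D 6, Irby→D 7. Service cost 47.
{D, E}: service cost 48
{A, E}: service cost 52
Among all 10 size-2 choices, {A, D} is lowest.

Choose A and D; total service cost 47.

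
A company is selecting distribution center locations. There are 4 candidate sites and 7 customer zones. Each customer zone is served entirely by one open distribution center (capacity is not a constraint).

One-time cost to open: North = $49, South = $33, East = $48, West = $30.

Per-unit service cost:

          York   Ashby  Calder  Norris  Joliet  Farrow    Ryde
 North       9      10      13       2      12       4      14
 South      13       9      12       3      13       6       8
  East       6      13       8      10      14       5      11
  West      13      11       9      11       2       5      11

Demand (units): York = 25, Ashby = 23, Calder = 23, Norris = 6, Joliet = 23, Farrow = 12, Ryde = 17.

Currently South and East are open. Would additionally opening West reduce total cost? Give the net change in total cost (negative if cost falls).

Yes — net change −223 (cost falls by 223).

Current service cost with {South, East}: 1054.
Adding West: each customer zone re-picks its cheapest; new service cost 801, saving 253.
Extra fixed cost: 30. Net change = 30 − 253 = -223.
(Totals: 1135 → 912.)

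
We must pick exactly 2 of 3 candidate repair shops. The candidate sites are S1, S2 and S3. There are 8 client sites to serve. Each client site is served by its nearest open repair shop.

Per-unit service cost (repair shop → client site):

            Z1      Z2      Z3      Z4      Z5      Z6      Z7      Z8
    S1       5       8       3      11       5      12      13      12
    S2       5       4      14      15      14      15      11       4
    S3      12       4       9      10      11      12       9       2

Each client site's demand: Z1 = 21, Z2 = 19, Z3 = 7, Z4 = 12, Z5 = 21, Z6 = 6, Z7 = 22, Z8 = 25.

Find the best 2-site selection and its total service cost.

Choose S1 and S3; total service cost 747.

With exactly 2 open, each client site uses its cheapest among the chosen.
{S1, S3}: Z1→S1 5·21=105, Z2→S3 4·19=76, Z3→S1 3·7=21, Z4→S3 10·12=120, Z5→S1 5·21=105, Z6→S1 12·6=72, Z7→S3 9·22=198, Z8→S3 2·25=50. Service cost 747.
{S1, S2}: service cost 853
{S2, S3}: service cost 915
Among all 3 size-2 choices, {S1, S3} is lowest.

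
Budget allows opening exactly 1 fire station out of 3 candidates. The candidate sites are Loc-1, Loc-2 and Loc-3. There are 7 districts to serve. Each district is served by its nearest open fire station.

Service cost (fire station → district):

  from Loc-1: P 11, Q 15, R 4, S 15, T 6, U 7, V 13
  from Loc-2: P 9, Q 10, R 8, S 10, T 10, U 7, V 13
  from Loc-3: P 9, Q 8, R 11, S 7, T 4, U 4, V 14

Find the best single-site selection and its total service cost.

With exactly 1 open, each district uses its cheapest among the chosen.
{Loc-3}: P→Loc-3 9, Q→Loc-3 8, R→Loc-3 11, S→Loc-3 7, T→Loc-3 4, U→Loc-3 4, V→Loc-3 14. Service cost 57.
{Loc-2}: service cost 67
{Loc-1}: service cost 71
Among all 3 size-1 choices, {Loc-3} is lowest.

Choose Loc-3 only; total service cost 57.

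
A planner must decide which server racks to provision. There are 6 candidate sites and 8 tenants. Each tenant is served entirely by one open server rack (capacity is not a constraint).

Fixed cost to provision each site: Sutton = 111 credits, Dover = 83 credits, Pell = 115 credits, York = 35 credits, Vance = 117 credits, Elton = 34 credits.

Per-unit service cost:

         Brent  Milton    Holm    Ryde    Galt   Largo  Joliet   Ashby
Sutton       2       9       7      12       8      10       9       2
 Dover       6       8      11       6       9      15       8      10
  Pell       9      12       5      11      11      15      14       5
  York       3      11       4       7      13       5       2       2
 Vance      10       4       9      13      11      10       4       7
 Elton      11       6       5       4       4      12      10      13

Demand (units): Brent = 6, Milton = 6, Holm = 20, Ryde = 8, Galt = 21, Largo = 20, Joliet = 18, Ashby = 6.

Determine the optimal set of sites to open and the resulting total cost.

For any fixed open set, each tenant goes to its cheapest open site; total = fixed + service.
{York, Elton}: Brent→York 3·6=18, Milton→Elton 6·6=36, Holm→York 4·20=80, Ryde→Elton 4·8=32, Galt→Elton 4·21=84, Largo→York 5·20=100, Joliet→York 2·18=36, Ashby→York 2·6=12. Service 398; fixed 69; total 467.
{Dover, York, Elton}: service 398 + fixed 152 = 550
{Sutton, York, Elton}: service 392 + fixed 180 = 572
{Sutton, Dover, Pell, York, Vance, Elton}: Brent→Sutton 2·6=12, Milton→Vance 4·6=24, Holm→York 4·20=80, Ryde→Elton 4·8=32, Galt→Elton 4·21=84, Largo→York 5·20=100, Joliet→York 2·18=36, Ashby→Sutton 2·6=12. Service 380; fixed 495; total 875.
No other subset beats 467.

Open York and Elton; minimum total cost 467.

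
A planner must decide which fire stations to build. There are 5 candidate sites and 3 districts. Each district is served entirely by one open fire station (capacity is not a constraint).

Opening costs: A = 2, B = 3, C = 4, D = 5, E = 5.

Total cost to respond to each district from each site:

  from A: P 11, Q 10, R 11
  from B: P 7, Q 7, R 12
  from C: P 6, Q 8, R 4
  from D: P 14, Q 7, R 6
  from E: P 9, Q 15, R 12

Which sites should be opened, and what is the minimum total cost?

Open C only; minimum total cost 22.

For any fixed open set, each district goes to its cheapest open site; total = fixed + service.
{C}: P→C 6, Q→C 8, R→C 4. Service 18; fixed 4; total 22.
{A, C}: service 18 + fixed 6 = 24
{B, C}: service 17 + fixed 7 = 24
{A, B, C, D, E}: P→C 6, Q→B 7, R→C 4. Service 17; fixed 19; total 36.
No other subset beats 22.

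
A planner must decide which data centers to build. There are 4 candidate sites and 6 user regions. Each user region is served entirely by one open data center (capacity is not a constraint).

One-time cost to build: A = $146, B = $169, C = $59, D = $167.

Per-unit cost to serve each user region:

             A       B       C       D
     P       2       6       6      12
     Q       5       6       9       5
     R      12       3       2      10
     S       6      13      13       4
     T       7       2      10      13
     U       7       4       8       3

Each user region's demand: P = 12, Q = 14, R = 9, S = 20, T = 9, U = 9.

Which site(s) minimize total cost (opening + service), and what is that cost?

For any fixed open set, each user region goes to its cheapest open site; total = fixed + service.
{A, C}: P→A 2·12=24, Q→A 5·14=70, R→C 2·9=18, S→A 6·20=120, T→A 7·9=63, U→A 7·9=63. Service 358; fixed 205; total 563.
{C, D}: service 357 + fixed 226 = 583
{A}: P→A 2·12=24, Q→A 5·14=70, R→A 12·9=108, S→A 6·20=120, T→A 7·9=63, U→A 7·9=63. Service 448; fixed 146; total 594.
{A, B, C, D}: P→A 2·12=24, Q→A 5·14=70, R→C 2·9=18, S→D 4·20=80, T→B 2·9=18, U→D 3·9=27. Service 237; fixed 541; total 778.
No other subset beats 563.

Open A and C; minimum total cost 563.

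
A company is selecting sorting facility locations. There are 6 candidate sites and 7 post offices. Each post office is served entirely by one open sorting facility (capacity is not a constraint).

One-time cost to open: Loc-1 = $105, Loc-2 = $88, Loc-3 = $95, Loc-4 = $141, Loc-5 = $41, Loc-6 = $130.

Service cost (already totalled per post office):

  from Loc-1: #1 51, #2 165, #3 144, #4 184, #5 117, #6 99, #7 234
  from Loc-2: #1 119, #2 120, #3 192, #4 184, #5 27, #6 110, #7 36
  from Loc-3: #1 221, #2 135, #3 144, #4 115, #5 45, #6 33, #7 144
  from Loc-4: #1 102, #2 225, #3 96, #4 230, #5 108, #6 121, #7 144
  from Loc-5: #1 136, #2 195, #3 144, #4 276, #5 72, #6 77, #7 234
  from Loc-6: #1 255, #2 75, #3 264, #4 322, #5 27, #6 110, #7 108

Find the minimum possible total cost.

Minimum total cost: 777

For any fixed open set, each post office goes to its cheapest open site; total = fixed + service.
{Loc-2, Loc-3}: #1→Loc-2 119, #2→Loc-2 120, #3→Loc-3 144, #4→Loc-3 115, #5→Loc-2 27, #6→Loc-3 33, #7→Loc-2 36. Service 594; fixed 183; total 777.
{Loc-1, Loc-2, Loc-3}: service 526 + fixed 288 = 814
{Loc-2, Loc-3, Loc-5}: service 594 + fixed 224 = 818
{Loc-1, Loc-2, Loc-3, Loc-4, Loc-5, Loc-6}: service 433 + fixed 600 = 1033
No other subset beats 777.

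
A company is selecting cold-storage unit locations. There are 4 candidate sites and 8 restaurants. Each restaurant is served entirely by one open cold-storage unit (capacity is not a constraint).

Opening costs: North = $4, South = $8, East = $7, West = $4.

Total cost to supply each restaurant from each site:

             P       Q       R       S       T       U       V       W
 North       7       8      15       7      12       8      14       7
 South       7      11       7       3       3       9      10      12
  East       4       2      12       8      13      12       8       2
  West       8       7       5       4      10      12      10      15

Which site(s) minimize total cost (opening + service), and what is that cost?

For any fixed open set, each restaurant goes to its cheapest open site; total = fixed + service.
{South, East}: P→East 4, Q→East 2, R→South 7, S→South 3, T→South 3, U→South 9, V→East 8, W→East 2. Service 38; fixed 15; total 53.
{South, East, West}: service 36 + fixed 19 = 55
{North, South, East}: P→East 4, Q→East 2, R→South 7, S→South 3, T→South 3, U→North 8, V→East 8, W→East 2. Service 37; fixed 19; total 56.
{North, South, East, West}: service 35 + fixed 23 = 58
No other subset beats 53.

Open South and East; minimum total cost 53.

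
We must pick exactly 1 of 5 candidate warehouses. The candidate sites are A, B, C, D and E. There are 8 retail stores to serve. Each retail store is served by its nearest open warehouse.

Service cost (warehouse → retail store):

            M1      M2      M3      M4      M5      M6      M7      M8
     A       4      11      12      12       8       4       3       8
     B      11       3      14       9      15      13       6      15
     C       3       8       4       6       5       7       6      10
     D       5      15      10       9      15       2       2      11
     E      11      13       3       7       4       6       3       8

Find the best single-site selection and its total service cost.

Choose C only; total service cost 49.

With exactly 1 open, each retail store uses its cheapest among the chosen.
{C}: M1→C 3, M2→C 8, M3→C 4, M4→C 6, M5→C 5, M6→C 7, M7→C 6, M8→C 10. Service cost 49.
{E}: service cost 55
{A}: service cost 62
Among all 5 size-1 choices, {C} is lowest.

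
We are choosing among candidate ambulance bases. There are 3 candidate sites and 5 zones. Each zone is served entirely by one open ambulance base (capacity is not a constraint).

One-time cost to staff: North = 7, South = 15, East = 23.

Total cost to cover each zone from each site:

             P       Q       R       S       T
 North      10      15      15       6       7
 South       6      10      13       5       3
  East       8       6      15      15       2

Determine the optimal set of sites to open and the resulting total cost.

For any fixed open set, each zone goes to its cheapest open site; total = fixed + service.
{South}: P→South 6, Q→South 10, R→South 13, S→South 5, T→South 3. Service 37; fixed 15; total 52.
{North, South}: service 37 + fixed 22 = 59
{North}: service 53 + fixed 7 = 60
{North, South, East}: P→South 6, Q→East 6, R→South 13, S→South 5, T→East 2. Service 32; fixed 45; total 77.
(All 7 nonempty subsets were checked; South only is lowest.)

Open South only; minimum total cost 52.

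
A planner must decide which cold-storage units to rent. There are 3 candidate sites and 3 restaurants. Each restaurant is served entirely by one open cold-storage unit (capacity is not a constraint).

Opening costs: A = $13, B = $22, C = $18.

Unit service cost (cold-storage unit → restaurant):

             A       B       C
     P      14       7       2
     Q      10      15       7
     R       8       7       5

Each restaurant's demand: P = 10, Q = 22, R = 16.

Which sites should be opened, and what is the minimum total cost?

Open C only; minimum total cost 272.

For any fixed open set, each restaurant goes to its cheapest open site; total = fixed + service.
{C}: P→C 2·10=20, Q→C 7·22=154, R→C 5·16=80. Service 254; fixed 18; total 272.
{A, C}: service 254 + fixed 31 = 285
{B, C}: P→C 2·10=20, Q→C 7·22=154, R→C 5·16=80. Service 254; fixed 40; total 294.
{A, B, C}: P→C 2·10=20, Q→C 7·22=154, R→C 5·16=80. Service 254; fixed 53; total 307.
No other subset beats 272.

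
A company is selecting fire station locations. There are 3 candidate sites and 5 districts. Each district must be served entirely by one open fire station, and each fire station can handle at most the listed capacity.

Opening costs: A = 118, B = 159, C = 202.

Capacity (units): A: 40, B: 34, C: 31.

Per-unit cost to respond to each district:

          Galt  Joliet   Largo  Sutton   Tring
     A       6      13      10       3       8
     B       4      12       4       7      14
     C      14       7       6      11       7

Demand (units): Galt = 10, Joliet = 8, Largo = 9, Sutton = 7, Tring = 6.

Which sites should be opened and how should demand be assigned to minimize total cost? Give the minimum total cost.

Open {A}: Galt→A 6·10=60, Joliet→A 13·8=104, Largo→A 10·9=90, Sutton→A 3·7=21, Tring→A 8·6=48.
Loads: A carries 40/40. Service 323; fixed 118; total 441.
Next best feasible plan costs 518.

Minimum total cost: 441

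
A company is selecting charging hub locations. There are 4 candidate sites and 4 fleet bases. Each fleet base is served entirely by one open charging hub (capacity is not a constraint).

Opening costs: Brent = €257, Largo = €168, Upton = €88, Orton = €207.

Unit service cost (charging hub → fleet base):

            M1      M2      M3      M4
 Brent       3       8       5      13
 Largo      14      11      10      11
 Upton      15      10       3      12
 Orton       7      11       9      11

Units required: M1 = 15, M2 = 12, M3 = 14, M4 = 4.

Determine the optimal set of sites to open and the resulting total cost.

For any fixed open set, each fleet base goes to its cheapest open site; total = fixed + service.
{Brent}: M1→Brent 3·15=45, M2→Brent 8·12=96, M3→Brent 5·14=70, M4→Brent 13·4=52. Service 263; fixed 257; total 520.
{Upton}: service 435 + fixed 88 = 523
{Brent, Upton}: service 231 + fixed 345 = 576
{Brent, Largo, Upton, Orton}: service 227 + fixed 720 = 947
No other subset beats 520.

Open Brent only; minimum total cost 520.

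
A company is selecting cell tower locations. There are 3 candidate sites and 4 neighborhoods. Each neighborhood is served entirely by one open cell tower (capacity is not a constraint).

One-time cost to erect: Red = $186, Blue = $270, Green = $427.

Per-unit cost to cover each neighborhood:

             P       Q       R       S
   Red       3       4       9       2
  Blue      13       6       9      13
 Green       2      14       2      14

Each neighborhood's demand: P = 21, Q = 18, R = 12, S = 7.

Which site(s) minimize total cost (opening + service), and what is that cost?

For any fixed open set, each neighborhood goes to its cheapest open site; total = fixed + service.
{Red}: P→Red 3·21=63, Q→Red 4·18=72, R→Red 9·12=108, S→Red 2·7=14. Service 257; fixed 186; total 443.
{Red, Blue}: P→Red 3·21=63, Q→Red 4·18=72, R→Red 9·12=108, S→Red 2·7=14. Service 257; fixed 456; total 713.
{Red, Green}: P→Green 2·21=42, Q→Red 4·18=72, R→Green 2·12=24, S→Red 2·7=14. Service 152; fixed 613; total 765.
{Red, Blue, Green}: P→Green 2·21=42, Q→Red 4·18=72, R→Green 2·12=24, S→Red 2·7=14. Service 152; fixed 883; total 1035.
No other subset beats 443.

Open Red only; minimum total cost 443.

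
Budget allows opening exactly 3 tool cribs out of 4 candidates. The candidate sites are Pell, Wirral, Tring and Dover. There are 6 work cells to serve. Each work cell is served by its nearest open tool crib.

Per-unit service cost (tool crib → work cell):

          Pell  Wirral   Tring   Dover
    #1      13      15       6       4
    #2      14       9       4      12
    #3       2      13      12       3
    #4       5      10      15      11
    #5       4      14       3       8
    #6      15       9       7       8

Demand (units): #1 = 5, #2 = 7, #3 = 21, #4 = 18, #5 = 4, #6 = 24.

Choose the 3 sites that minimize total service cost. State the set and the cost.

Choose Pell, Tring and Dover; total service cost 360.

With exactly 3 open, each work cell uses its cheapest among the chosen.
{Pell, Tring, Dover}: #1→Dover 4·5=20, #2→Tring 4·7=28, #3→Pell 2·21=42, #4→Pell 5·18=90, #5→Tring 3·4=12, #6→Tring 7·24=168. Service cost 360.
{Pell, Wirral, Tring}: service cost 370
{Pell, Wirral, Dover}: service cost 423
Among all 4 size-3 choices, {Pell, Tring, Dover} is lowest.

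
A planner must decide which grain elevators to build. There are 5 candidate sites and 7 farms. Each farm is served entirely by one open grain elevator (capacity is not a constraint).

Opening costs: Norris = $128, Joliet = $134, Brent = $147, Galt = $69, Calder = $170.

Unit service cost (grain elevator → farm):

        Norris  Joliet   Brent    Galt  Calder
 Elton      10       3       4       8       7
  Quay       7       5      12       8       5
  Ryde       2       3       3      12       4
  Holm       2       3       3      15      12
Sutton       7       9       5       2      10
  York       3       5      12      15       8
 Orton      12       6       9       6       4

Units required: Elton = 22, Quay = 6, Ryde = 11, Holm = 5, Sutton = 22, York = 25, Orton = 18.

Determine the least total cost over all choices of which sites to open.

For any fixed open set, each farm goes to its cheapest open site; total = fixed + service.
{Joliet, Galt}: Elton→Joliet 3·22=66, Quay→Joliet 5·6=30, Ryde→Joliet 3·11=33, Holm→Joliet 3·5=15, Sutton→Galt 2·22=44, York→Joliet 5·25=125, Orton→Joliet 6·18=108. Service 421; fixed 203; total 624.
{Norris, Galt}: Elton→Galt 8·22=176, Quay→Norris 7·6=42, Ryde→Norris 2·11=22, Holm→Norris 2·5=10, Sutton→Galt 2·22=44, York→Norris 3·25=75, Orton→Galt 6·18=108. Service 477; fixed 197; total 674.
{Norris, Joliet, Galt}: Elton→Joliet 3·22=66, Quay→Joliet 5·6=30, Ryde→Norris 2·11=22, Holm→Norris 2·5=10, Sutton→Galt 2·22=44, York→Norris 3·25=75, Orton→Joliet 6·18=108. Service 355; fixed 331; total 686.
{Norris, Joliet, Brent, Galt, Calder}: Elton→Joliet 3·22=66, Quay→Joliet 5·6=30, Ryde→Norris 2·11=22, Holm→Norris 2·5=10, Sutton→Galt 2·22=44, York→Norris 3·25=75, Orton→Calder 4·18=72. Service 319; fixed 648; total 967.
No other subset beats 624.

Minimum total cost: 624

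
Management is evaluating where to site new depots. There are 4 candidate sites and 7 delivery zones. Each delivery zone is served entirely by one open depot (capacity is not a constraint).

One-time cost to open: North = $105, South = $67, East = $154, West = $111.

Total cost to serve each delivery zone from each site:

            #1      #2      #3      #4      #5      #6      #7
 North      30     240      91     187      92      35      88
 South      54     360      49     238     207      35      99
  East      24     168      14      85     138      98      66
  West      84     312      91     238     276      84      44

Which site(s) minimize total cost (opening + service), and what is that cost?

Open North and East; minimum total cost 743.

For any fixed open set, each delivery zone goes to its cheapest open site; total = fixed + service.
{North, East}: #1→East 24, #2→East 168, #3→East 14, #4→East 85, #5→North 92, #6→North 35, #7→East 66. Service 484; fixed 259; total 743.
{East}: service 593 + fixed 154 = 747
{South, East}: #1→East 24, #2→East 168, #3→East 14, #4→East 85, #5→East 138, #6→South 35, #7→East 66. Service 530; fixed 221; total 751.
{North, South, East, West}: service 462 + fixed 437 = 899
(All 15 nonempty subsets were checked; North and East is lowest.)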